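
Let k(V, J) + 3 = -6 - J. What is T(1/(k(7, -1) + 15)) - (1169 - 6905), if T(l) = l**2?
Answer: 281065/49 ≈ 5736.0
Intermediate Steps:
k(V, J) = -9 - J (k(V, J) = -3 + (-6 - J) = -9 - J)
T(1/(k(7, -1) + 15)) - (1169 - 6905) = (1/((-9 - 1*(-1)) + 15))**2 - (1169 - 6905) = (1/((-9 + 1) + 15))**2 - 1*(-5736) = (1/(-8 + 15))**2 + 5736 = (1/7)**2 + 5736 = 1/49 + 5736 = 281065/49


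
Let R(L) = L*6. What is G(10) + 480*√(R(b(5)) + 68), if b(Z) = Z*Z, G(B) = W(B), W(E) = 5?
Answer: 5 + 480*√218 ≈ 7092.1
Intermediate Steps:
G(B) = 5
b(Z) = Z²
R(L) = 6*L
G(10) + 480*√(R(b(5)) + 68) = 5 + 480*√(6*5² + 68) = 5 + 480*√(6*25 + 68) = 5 + 480*√(150 + 68) = 5 + 480*√218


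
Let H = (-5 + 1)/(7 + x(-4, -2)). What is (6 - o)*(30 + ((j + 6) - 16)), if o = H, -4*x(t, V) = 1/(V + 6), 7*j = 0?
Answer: 14600/111 ≈ 131.53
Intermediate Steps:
j = 0 (j = (1/7)*0 = 0)
x(t, V) = -1/(4*(6 + V)) (x(t, V) = -1/(4*(V + 6)) = -1/(4*(6 + V)))
H = -64/111 (H = (-5 + 1)/(7 - 1/(24 + 4*(-2))) = -4/(7 - 1/(24 - 8)) = -4/(7 - 1/16) = -4/111/16 = -4*16/111 = -64/111 ≈ -0.57658)
o = -64/111 ≈ -0.57658
(6 - o)*(30 + ((j + 6) - 16)) = (6 - 1*(-64/111))*(30 + ((0 + 6) - 16)) = (6 + 64/111)*(30 + (6 - 16)) = 730*(30 - 10)/111 = (730/111)*20 = 14600/111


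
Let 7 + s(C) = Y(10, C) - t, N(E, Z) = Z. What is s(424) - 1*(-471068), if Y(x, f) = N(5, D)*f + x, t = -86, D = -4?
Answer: 469461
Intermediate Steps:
Y(x, f) = x - 4*f (Y(x, f) = -4*f + x = x - 4*f)
s(C) = 89 - 4*C (s(C) = -7 + ((10 - 4*C) - 1*(-86)) = -7 + ((10 - 4*C) + 86) = -7 + (96 - 4*C) = 89 - 4*C)
s(424) - 1*(-471068) = (89 - 4*424) - 1*(-471068) = (89 - 1696) + 471068 = -1607 + 471068 = 469461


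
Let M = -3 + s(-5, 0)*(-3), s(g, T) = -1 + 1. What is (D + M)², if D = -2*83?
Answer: 28561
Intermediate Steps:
s(g, T) = 0
M = -3 (M = -3 + 0*(-3) = -3 + 0 = -3)
D = -166
(D + M)² = (-166 - 3)² = (-169)² = 28561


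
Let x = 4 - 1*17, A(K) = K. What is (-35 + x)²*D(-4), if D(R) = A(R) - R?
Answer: 0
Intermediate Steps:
x = -13 (x = 4 - 17 = -13)
D(R) = 0 (D(R) = R - R = 0)
(-35 + x)²*D(-4) = (-35 - 13)²*0 = (-48)²*0 = 2304*0 = 0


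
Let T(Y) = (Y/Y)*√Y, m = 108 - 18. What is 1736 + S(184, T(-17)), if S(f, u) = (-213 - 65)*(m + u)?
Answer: -23284 - 278*I*√17 ≈ -23284.0 - 1146.2*I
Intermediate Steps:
m = 90
T(Y) = √Y (T(Y) = 1*√Y = √Y)
S(f, u) = -25020 - 278*u (S(f, u) = (-213 - 65)*(90 + u) = -278*(90 + u) = -25020 - 278*u)
1736 + S(184, T(-17)) = 1736 + (-25020 - 278*I*√17) = -23284 - 278*I*√17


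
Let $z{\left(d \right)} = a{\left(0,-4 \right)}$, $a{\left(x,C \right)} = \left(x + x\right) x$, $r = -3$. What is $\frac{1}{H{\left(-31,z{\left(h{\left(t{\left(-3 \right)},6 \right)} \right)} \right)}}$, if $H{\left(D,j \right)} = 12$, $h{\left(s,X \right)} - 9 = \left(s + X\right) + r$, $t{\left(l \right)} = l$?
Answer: $\frac{1}{12} \approx 0.083333$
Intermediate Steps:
$h{\left(s,X \right)} = 6 + X + s$ ($h{\left(s,X \right)} = 9 - \left(3 - X - s\right) = 9 + \left(-3 + X + s\right) = 6 + X + s$)
$a{\left(x,C \right)} = 2 x^{2}$ ($a{\left(x,C \right)} = 2 x x = 2 x^{2}$)
$z{\left(d \right)} = 0$ ($z{\left(d \right)} = 2 \cdot 0^{2} = 2 \cdot 0 = 0$)
$\frac{1}{H{\left(-31,z{\left(h{\left(t{\left(-3 \right)},6 \right)} \right)} \right)}} = \frac{1}{12}$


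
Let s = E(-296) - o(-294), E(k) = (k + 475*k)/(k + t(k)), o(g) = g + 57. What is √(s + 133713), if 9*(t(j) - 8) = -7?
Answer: √908101292286/2599 ≈ 366.66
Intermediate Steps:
t(j) = 65/9 (t(j) = 8 + (⅑)*(-7) = 8 - 7/9 = 65/9)
o(g) = 57 + g
E(k) = 476*k/(65/9 + k) (E(k) = (k + 475*k)/(k + 65/9) = (476*k)/(65/9 + k) = 476*k/(65/9 + k))
s = 1884027/2599 (s = 4284*(-296)/(65 + 9*(-296)) - (57 - 294) = 4284*(-296)/(65 - 2664) - 1*(-237) = 4284*(-296)/(-2599) + 237 = 4284*(-296)*(-1/2599) + 237 = 1268064/2599 + 237 = 1884027/2599 ≈ 724.90)
√(s + 133713) = √(1884027/2599 + 133713) = √(349404114/2599) = √908101292286/2599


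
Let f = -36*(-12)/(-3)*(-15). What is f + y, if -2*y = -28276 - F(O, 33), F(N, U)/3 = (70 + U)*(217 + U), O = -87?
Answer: 54923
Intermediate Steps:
F(N, U) = 3*(70 + U)*(217 + U) (F(N, U) = 3*((70 + U)*(217 + U)) = 3*(70 + U)*(217 + U))
y = 52763 (y = -(-28276 - (45570 + 3*33² + 861*33))/2 = -(-28276 - (45570 + 3*1089 + 28413))/2 = -(-28276 - (45570 + 3267 + 28413))/2 = -(-28276 - 1*77250)/2 = -(-28276 - 77250)/2 = -½*(-105526) = 52763)
f = 2160 (f = -(-12)*(-12)*(-15) = -36*4*(-15) = -144*(-15) = 2160)
f + y = 2160 + 52763 = 54923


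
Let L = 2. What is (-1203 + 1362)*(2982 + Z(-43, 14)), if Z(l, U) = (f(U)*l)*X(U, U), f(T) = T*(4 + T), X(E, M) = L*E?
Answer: -47767734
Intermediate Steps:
X(E, M) = 2*E
Z(l, U) = 2*l*U**2*(4 + U) (Z(l, U) = ((U*(4 + U))*l)*(2*U) = (U*l*(4 + U))*(2*U) = 2*l*U**2*(4 + U))
(-1203 + 1362)*(2982 + Z(-43, 14)) = (-1203 + 1362)*(2982 + 2*(-43)*14**2*(4 + 14)) = 159*(2982 + 2*(-43)*196*18) = 159*(2982 - 303408) = 159*(-300426) = -47767734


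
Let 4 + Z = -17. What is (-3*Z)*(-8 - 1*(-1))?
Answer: -441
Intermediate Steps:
Z = -21 (Z = -4 - 17 = -21)
(-3*Z)*(-8 - 1*(-1)) = (-3*(-21))*(-8 - 1*(-1)) = 63*(-8 + 1) = 63*(-7) = -441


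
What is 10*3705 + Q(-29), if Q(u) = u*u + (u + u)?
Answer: 37833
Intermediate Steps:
Q(u) = u² + 2*u
10*3705 + Q(-29) = 10*3705 - 29*(2 - 29) = 37050 - 29*(-27) = 37050 + 783 = 37833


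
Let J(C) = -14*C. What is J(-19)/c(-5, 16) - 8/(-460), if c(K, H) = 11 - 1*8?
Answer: 30596/345 ≈ 88.684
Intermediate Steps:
c(K, H) = 3 (c(K, H) = 11 - 8 = 3)
J(-19)/c(-5, 16) - 8/(-460) = -14*(-19)/3 - 8/(-460) = 266*(⅓) - 8*(-1/460) = 266/3 + 2/115 = 30596/345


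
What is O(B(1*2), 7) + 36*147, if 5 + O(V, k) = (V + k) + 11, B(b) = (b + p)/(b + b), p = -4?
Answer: 10609/2 ≈ 5304.5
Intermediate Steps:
B(b) = (-4 + b)/(2*b) (B(b) = (b - 4)/(b + b) = (-4 + b)/((2*b)) = (-4 + b)*(1/(2*b)) = (-4 + b)/(2*b))
O(V, k) = 6 + V + k (O(V, k) = -5 + ((V + k) + 11) = -5 + (11 + V + k) = 6 + V + k)
O(B(1*2), 7) + 36*147 = (6 + (-4 + 1*2)/(2*((1*2))) + 7) + 36*147 = (6 + (½)*(-4 + 2)/2 + 7) + 5292 = (6 + (½)*(½)*(-2) + 7) + 5292 = (6 - ½ + 7) + 5292 = 25/2 + 5292 = 10609/2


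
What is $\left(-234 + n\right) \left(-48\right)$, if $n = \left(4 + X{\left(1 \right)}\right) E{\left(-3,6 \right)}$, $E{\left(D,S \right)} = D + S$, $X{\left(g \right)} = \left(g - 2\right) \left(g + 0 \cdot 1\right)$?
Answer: $10800$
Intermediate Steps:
$X{\left(g \right)} = g \left(-2 + g\right)$ ($X{\left(g \right)} = \left(-2 + g\right) \left(g + 0\right) = \left(-2 + g\right) g = g \left(-2 + g\right)$)
$n = 9$ ($n = \left(4 + 1 \left(-2 + 1\right)\right) \left(-3 + 6\right) = \left(4 + 1 \left(-1\right)\right) 3 = \left(4 - 1\right) 3 = 3 \cdot 3 = 9$)
$\left(-234 + n\right) \left(-48\right) = \left(-234 + 9\right) \left(-48\right) = \left(-225\right) \left(-48\right) = 10800$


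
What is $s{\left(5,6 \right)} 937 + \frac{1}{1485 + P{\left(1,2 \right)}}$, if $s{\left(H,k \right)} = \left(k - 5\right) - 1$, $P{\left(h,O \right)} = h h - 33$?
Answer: $\frac{1}{1453} \approx 0.00068823$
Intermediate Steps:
$P{\left(h,O \right)} = -33 + h^{2}$ ($P{\left(h,O \right)} = h^{2} - 33 = -33 + h^{2}$)
$s{\left(H,k \right)} = -6 + k$ ($s{\left(H,k \right)} = \left(-5 + k\right) - 1 = -6 + k$)
$s{\left(5,6 \right)} 937 + \frac{1}{1485 + P{\left(1,2 \right)}} = \left(-6 + 6\right) 937 + \frac{1}{1485 - \left(33 - 1^{2}\right)} = 0 \cdot 937 + \frac{1}{1485 + \left(-33 + 1\right)} = 0 + \frac{1}{1485 - 32} = 0 + \frac{1}{1453} = \frac{1}{1453}$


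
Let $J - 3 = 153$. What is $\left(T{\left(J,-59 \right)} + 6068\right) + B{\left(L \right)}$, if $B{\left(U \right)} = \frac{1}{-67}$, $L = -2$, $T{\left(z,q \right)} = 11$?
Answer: $\frac{407292}{67} \approx 6079.0$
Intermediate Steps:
$J = 156$ ($J = 3 + 153 = 156$)
$B{\left(U \right)} = - \frac{1}{67}$
$\left(T{\left(J,-59 \right)} + 6068\right) + B{\left(L \right)} = \left(11 + 6068\right) - \frac{1}{67} = 6079 - \frac{1}{67} = \frac{407292}{67}$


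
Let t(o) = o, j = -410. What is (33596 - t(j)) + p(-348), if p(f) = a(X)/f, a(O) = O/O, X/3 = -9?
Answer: 11834087/348 ≈ 34006.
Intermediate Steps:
X = -27 (X = 3*(-9) = -27)
a(O) = 1
p(f) = 1/f
(33596 - t(j)) + p(-348) = (33596 - 1*(-410)) + 1/(-348) = (33596 + 410) - 1/348 = 34006 - 1/348 = 11834087/348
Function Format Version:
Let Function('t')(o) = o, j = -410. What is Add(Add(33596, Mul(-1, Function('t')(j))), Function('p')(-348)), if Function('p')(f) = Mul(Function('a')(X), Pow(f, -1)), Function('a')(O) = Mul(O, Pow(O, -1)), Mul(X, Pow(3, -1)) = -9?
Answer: Rational(11834087, 348) ≈ 34006.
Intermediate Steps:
X = -27 (X = Mul(3, -9) = -27)
Function('a')(O) = 1
Function('p')(f) = Pow(f, -1) (Function('p')(f) = Mul(1, Pow(f, -1)) = Pow(f, -1))
Add(Add(33596, Mul(-1, Function('t')(j))), Function('p')(-348)) = Add(Add(33596, Mul(-1, -410)), Pow(-348, -1)) = Add(Add(33596, 410), Rational(-1, 348)) = Add(34006, Rational(-1, 348)) = Rational(11834087, 348)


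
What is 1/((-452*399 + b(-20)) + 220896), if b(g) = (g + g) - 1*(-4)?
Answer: 1/40512 ≈ 2.4684e-5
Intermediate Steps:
b(g) = 4 + 2*g (b(g) = 2*g + 4 = 4 + 2*g)
1/((-452*399 + b(-20)) + 220896) = 1/((-452*399 + (4 + 2*(-20))) + 220896) = 1/((-180348 + (4 - 40)) + 220896) = 1/((-180348 - 36) + 220896) = 1/(-180384 + 220896) = 1/40512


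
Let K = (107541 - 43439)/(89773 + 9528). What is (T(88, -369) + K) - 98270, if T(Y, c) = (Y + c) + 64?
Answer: -9779793485/99301 ≈ -98486.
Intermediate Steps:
K = 64102/99301 ≈ 0.64553
T(Y, c) = 64 + Y + c
(T(88, -369) + K) - 98270 = ((64 + 88 - 369) + 64102/99301) - 98270 = (-217 + 64102/99301) - 98270 = -21484215/99301 - 98270 = -9779793485/99301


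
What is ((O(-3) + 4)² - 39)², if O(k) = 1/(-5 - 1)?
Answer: 765625/1296 ≈ 590.76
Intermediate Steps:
O(k) = -⅙ (O(k) = 1/(-6) = -⅙)
((O(-3) + 4)² - 39)² = ((-⅙ + 4)² - 39)² = ((23/6)² - 39)² = (529/36 - 39)² = (-875/36)² = 765625/1296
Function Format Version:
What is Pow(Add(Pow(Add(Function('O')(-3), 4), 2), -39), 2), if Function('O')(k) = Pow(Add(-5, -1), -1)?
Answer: Rational(765625, 1296) ≈ 590.76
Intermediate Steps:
Function('O')(k) = Rational(-1, 6) (Function('O')(k) = Pow(-6, -1) = Rational(-1, 6))
Pow(Add(Pow(Add(Function('O')(-3), 4), 2), -39), 2) = Pow(Add(Pow(Add(Rational(-1, 6), 4), 2), -39), 2) = Pow(Add(Pow(Rational(23, 6), 2), -39), 2) = Pow(Add(Rational(529, 36), -39), 2) = Pow(Rational(-875, 36), 2) = Rational(765625, 1296)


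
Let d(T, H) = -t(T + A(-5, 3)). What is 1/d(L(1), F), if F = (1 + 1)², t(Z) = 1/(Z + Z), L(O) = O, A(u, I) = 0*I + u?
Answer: 8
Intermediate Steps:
A(u, I) = u (A(u, I) = 0 + u = u)
t(Z) = 1/(2*Z)
F = 4 (F = 2² = 4)
d(T, H) = -1/(2*(-5 + T)) (d(T, H) = -1/(2*(T - 5)) = -1/(2*(-5 + T)))
1/d(L(1), F) = 1/(-1/(-10 + 2*1)) = 1/(-1/(-10 + 2)) = 1/(-1/(-8)) = 1/(-1*(-⅛)) = 1/(⅛) = 8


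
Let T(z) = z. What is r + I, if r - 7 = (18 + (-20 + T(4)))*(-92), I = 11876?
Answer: 11699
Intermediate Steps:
r = -177 (r = 7 + (18 + (-20 + 4))*(-92) = 7 + (18 - 16)*(-92) = 7 + 2*(-92) = 7 - 184 = -177)
r + I = -177 + 11876 = 11699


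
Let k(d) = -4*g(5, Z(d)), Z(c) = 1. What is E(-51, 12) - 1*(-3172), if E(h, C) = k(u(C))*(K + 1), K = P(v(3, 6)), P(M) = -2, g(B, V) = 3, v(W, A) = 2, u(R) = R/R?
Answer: 3184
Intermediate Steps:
u(R) = 1
k(d) = -12 (k(d) = -4*3 = -12)
K = -2
E(h, C) = 12 (E(h, C) = -12*(-2 + 1) = -12*(-1) = 12)
E(-51, 12) - 1*(-3172) = 12 - 1*(-3172) = 12 + 3172 = 3184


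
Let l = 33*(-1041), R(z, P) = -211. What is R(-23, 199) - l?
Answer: 34142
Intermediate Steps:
l = -34353
R(-23, 199) - l = -211 - 1*(-34353) = -211 + 34353 = 34142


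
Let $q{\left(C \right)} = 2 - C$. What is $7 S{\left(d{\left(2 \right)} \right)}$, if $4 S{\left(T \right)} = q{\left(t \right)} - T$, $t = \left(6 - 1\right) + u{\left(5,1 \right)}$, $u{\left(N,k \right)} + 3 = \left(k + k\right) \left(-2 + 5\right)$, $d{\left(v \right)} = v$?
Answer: $-14$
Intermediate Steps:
$u{\left(N,k \right)} = -3 + 6 k$ ($u{\left(N,k \right)} = -3 + \left(k + k\right) \left(-2 + 5\right) = -3 + 2 k 3 = -3 + 6 k$)
$t = 8$ ($t = \left(6 - 1\right) + \left(-3 + 6 \cdot 1\right) = 5 + \left(-3 + 6\right) = 5 + 3 = 8$)
$S{\left(T \right)} = - \frac{3}{2} - \frac{T}{4}$ ($S{\left(T \right)} = \frac{\left(2 - 8\right) - T}{4} = \frac{-6 - T}{4} = - \frac{3}{2} - \frac{T}{4}$)
$7 S{\left(d{\left(2 \right)} \right)} = 7 \left(- \frac{3}{2} - \frac{1}{2}\right) = 7 \left(-2\right) = -14$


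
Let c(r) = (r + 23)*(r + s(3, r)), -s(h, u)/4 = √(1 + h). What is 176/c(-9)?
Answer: -88/119 ≈ -0.73950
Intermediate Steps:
s(h, u) = -4*√(1 + h)
c(r) = (-8 + r)*(23 + r) (c(r) = (r + 23)*(r - 4*√(1 + 3)) = (23 + r)*(r - 4*√4) = (23 + r)*(r - 4*2) = (23 + r)*(r - 8) = (23 + r)*(-8 + r) = (-8 + r)*(23 + r))
176/c(-9) = 176/(-184 + (-9)² + 15*(-9)) = 176/(-184 + 81 - 135) = 176/(-238) = 176*(-1/238) = -88/119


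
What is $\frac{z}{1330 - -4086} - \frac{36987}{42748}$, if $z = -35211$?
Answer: $- \frac{426380355}{57880792} \approx -7.3665$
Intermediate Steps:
$\frac{z}{1330 - -4086} - \frac{36987}{42748} = - \frac{35211}{1330 - -4086} - \frac{36987}{42748} = - \frac{35211}{1330 + 4086} - \frac{36987}{42748} = - \frac{35211}{5416} - \frac{36987}{42748} = - \frac{426380355}{57880792}$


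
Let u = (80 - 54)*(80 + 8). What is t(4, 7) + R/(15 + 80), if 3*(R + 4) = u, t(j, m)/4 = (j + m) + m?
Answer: 22796/285 ≈ 79.986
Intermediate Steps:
t(j, m) = 4*j + 8*m (t(j, m) = 4*((j + m) + m) = 4*(j + 2*m) = 4*j + 8*m)
u = 2288 (u = 26*88 = 2288)
R = 2276/3 (R = -4 + (⅓)*2288 = -4 + 2288/3 = 2276/3 ≈ 758.67)
t(4, 7) + R/(15 + 80) = (4*4 + 8*7) + 2276/(3*(15 + 80)) = (16 + 56) + (2276/3)/95 = 72 + (2276/3)*(1/95) = 72 + 2276/285 = 22796/285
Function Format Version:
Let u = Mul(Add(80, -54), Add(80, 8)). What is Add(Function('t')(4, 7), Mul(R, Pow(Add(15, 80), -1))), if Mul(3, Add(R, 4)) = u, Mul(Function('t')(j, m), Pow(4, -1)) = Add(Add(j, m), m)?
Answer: Rational(22796, 285) ≈ 79.986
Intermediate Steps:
Function('t')(j, m) = Add(Mul(4, j), Mul(8, m)) (Function('t')(j, m) = Mul(4, Add(Add(j, m), m)) = Mul(4, Add(j, Mul(2, m))) = Add(Mul(4, j), Mul(8, m)))
u = 2288 (u = Mul(26, 88) = 2288)
R = Rational(2276, 3) (R = Add(-4, Mul(Rational(1, 3), 2288)) = Add(-4, Rational(2288, 3)) = Rational(2276, 3) ≈ 758.67)
Add(Function('t')(4, 7), Mul(R, Pow(Add(15, 80), -1))) = Add(Add(Mul(4, 4), Mul(8, 7)), Mul(Rational(2276, 3), Pow(Add(15, 80), -1))) = Add(Add(16, 56), Mul(Rational(2276, 3), Pow(95, -1))) = Add(72, Mul(Rational(2276, 3), Rational(1, 95))) = Add(72, Rational(2276, 285)) = Rational(22796, 285)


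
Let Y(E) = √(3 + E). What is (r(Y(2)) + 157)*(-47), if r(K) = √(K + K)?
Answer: -7379 - 47*√2*5^(¼) ≈ -7478.4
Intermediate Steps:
r(K) = √2*√K (r(K) = √(2*K) = √2*√K)
(r(Y(2)) + 157)*(-47) = (√2*√(√(3 + 2)) + 157)*(-47) = (√2*√(√5) + 157)*(-47) = (√2*5^(¼) + 157)*(-47) = (157 + √2*5^(¼))*(-47) = -7379 - 47*√2*5^(¼)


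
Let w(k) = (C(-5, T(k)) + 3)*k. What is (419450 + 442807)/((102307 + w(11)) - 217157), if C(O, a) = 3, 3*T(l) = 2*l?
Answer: -50721/6752 ≈ -7.5120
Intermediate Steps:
T(l) = 2*l/3 (T(l) = (2*l)/3 = 2*l/3)
w(k) = 6*k (w(k) = (3 + 3)*k = 6*k)
(419450 + 442807)/((102307 + w(11)) - 217157) = (419450 + 442807)/((102307 + 6*11) - 217157) = 862257/((102307 + 66) - 217157) = 862257/(102373 - 217157) = 862257/(-114784) = 862257*(-1/114784) = -50721/6752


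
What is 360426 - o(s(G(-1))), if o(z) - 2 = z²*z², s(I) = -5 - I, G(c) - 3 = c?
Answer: 358023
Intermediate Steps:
G(c) = 3 + c
o(z) = 2 + z⁴ (o(z) = 2 + z²*z² = 2 + z⁴)
360426 - o(s(G(-1))) = 360426 - (2 + (-5 - (3 - 1))⁴) = 360426 - (2 + (-5 - 1*2)⁴) = 360426 - (2 + (-5 - 2)⁴) = 360426 - (2 + (-7)⁴) = 360426 - (2 + 2401) = 360426 - 1*2403 = 360426 - 2403 = 358023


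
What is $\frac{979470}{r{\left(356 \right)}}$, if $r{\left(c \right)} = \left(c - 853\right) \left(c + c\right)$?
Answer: $- \frac{489735}{176932} \approx -2.7679$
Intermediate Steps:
$r{\left(c \right)} = 2 c \left(-853 + c\right)$ ($r{\left(c \right)} = \left(-853 + c\right) 2 c = 2 c \left(-853 + c\right)$)
$\frac{979470}{r{\left(356 \right)}} = \frac{979470}{2 \cdot 356 \left(-853 + 356\right)} = \frac{979470}{2 \cdot 356 \left(-497\right)} = \frac{979470}{-353864} = 979470 \left(- \frac{1}{353864}\right) = - \frac{489735}{176932}$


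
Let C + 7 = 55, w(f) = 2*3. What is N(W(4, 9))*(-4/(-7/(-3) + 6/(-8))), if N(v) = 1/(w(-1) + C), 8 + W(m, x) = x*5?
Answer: -8/171 ≈ -0.046784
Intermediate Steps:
w(f) = 6
W(m, x) = -8 + 5*x (W(m, x) = -8 + x*5 = -8 + 5*x)
C = 48 (C = -7 + 55 = 48)
N(v) = 1/54 (N(v) = 1/(6 + 48) = 1/54)
N(W(4, 9))*(-4/(-7/(-3) + 6/(-8))) = (-4/(-7/(-3) + 6/(-8)))/54 = (-4/(-7*(-⅓) + 6*(-⅛)))/54 = (-4/(7/3 - ¾))/54 = (-4/19/12)/54 = (-4*12/19)/54 = (1/54)*(-48/19) = -8/171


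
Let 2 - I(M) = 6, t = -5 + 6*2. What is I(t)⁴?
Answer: 256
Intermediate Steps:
t = 7 (t = -5 + 12 = 7)
I(M) = -4 (I(M) = 2 - 1*6 = 2 - 6 = -4)
I(t)⁴ = (-4)⁴ = 256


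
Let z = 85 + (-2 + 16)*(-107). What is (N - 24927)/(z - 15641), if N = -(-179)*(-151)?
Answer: 25978/8527 ≈ 3.0466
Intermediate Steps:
z = -1413 (z = 85 + 14*(-107) = 85 - 1498 = -1413)
N = -27029 (N = -1*27029 = -27029)
(N - 24927)/(z - 15641) = (-27029 - 24927)/(-1413 - 15641) = -51956/(-17054) = -51956*(-1/17054) = 25978/8527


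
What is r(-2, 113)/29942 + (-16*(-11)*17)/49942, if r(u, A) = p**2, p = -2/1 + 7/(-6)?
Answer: 1621570883/26916540552 ≈ 0.060244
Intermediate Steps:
p = -19/6 (p = -2*1 + 7*(-1/6) = -2 - 7/6 = -19/6 ≈ -3.1667)
r(u, A) = 361/36 (r(u, A) = (-19/6)**2 = 361/36)
r(-2, 113)/29942 + (-16*(-11)*17)/49942 = (361/36)/29942 + (-16*(-11)*17)/49942 = (361/36)*(1/29942) + (176*17)*(1/49942) = 361/1077912 + 2992*(1/49942) = 361/1077912 + 1496/24971 = 1621570883/26916540552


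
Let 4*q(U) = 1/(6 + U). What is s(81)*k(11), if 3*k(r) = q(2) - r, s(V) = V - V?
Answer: 0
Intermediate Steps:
q(U) = 1/(4*(6 + U))
s(V) = 0
k(r) = 1/96 - r/3 (k(r) = (1/(4*(6 + 2)) - r)/3 = ((¼)/8 - r)/3 = ((¼)*(⅛) - r)/3 = (1/32 - r)/3 = 1/96 - r/3)
s(81)*k(11) = 0*(1/96 - ⅓*11) = 0*(1/96 - 11/3) = 0*(-117/32) = 0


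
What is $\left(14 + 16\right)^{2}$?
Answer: $900$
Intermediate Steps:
$\left(14 + 16\right)^{2} = 30^{2} = 900$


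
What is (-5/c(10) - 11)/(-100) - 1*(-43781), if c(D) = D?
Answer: 8756223/200 ≈ 43781.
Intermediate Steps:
(-5/c(10) - 11)/(-100) - 1*(-43781) = (-5/10 - 11)/(-100) - 1*(-43781) = -(-5*1/10 - 11)/100 + 43781 = -(-1/2 - 11)/100 + 43781 = -1/100*(-23/2) + 43781 = 23/200 + 43781 = 8756223/200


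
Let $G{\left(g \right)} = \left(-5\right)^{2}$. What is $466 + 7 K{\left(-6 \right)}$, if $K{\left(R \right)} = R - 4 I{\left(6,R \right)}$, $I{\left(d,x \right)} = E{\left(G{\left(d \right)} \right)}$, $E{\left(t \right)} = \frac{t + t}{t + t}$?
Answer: $396$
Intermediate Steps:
$G{\left(g \right)} = 25$
$E{\left(t \right)} = 1$ ($E{\left(t \right)} = \frac{2 t}{2 t} = 2 t \frac{1}{2 t} = 1$)
$I{\left(d,x \right)} = 1$
$K{\left(R \right)} = -4 + R$ ($K{\left(R \right)} = R - 4 = -4 + R$)
$466 + 7 K{\left(-6 \right)} = 466 + 7 \left(-4 - 6\right) = 466 + 7 \left(-10\right) = 466 - 70 = 396$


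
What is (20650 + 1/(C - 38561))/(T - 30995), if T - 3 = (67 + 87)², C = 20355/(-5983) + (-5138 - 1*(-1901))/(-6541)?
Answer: -1005315881484637/354221712487532 ≈ -2.8381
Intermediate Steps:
C = -3670164/1262413 (C = 20355*(-1/5983) + (-5138 + 1901)*(-1/6541) = -20355/5983 - 3237*(-1/6541) = -20355/5983 + 3237/6541 = -3670164/1262413 ≈ -2.9073)
T = 23719 (T = 3 + (67 + 87)² = 3 + 154² = 3 + 23716 = 23719)
(20650 + 1/(C - 38561))/(T - 30995) = (20650 + 1/(-3670164/1262413 - 38561))/(23719 - 30995) = (20650 + 1/(-48683577857/1262413))/(-7276) = (20650 - 1262413/48683577857)*(-1/7276) = (1005315881484637/48683577857)*(-1/7276) = -1005315881484637/354221712487532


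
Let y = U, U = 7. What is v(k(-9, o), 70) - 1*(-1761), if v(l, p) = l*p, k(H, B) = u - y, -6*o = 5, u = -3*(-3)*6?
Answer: 5051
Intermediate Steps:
u = 54 (u = 9*6 = 54)
o = -⅚ (o = -⅙*5 = -⅚ ≈ -0.83333)
y = 7
k(H, B) = 47 (k(H, B) = 54 - 1*7 = 54 - 7 = 47)
v(k(-9, o), 70) - 1*(-1761) = 47*70 - 1*(-1761) = 3290 + 1761 = 5051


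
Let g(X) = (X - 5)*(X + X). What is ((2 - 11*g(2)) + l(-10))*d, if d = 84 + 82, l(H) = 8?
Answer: 23572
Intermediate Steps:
g(X) = 2*X*(-5 + X) (g(X) = (-5 + X)*(2*X) = 2*X*(-5 + X))
d = 166
((2 - 11*g(2)) + l(-10))*d = ((2 - 22*2*(-5 + 2)) + 8)*166 = ((2 - 22*2*(-3)) + 8)*166 = ((2 - 11*(-12)) + 8)*166 = ((2 + 132) + 8)*166 = (134 + 8)*166 = 142*166 = 23572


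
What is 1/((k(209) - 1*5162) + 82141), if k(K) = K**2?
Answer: 1/120660 ≈ 8.2878e-6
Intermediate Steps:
1/((k(209) - 1*5162) + 82141) = 1/((209**2 - 1*5162) + 82141) = 1/((43681 - 5162) + 82141) = 1/(38519 + 82141) = 1/120660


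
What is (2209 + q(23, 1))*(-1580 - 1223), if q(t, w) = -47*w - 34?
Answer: -5964784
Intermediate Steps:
q(t, w) = -34 - 47*w
(2209 + q(23, 1))*(-1580 - 1223) = (2209 + (-34 - 47*1))*(-1580 - 1223) = (2209 + (-34 - 47))*(-2803) = (2209 - 81)*(-2803) = 2128*(-2803) = -5964784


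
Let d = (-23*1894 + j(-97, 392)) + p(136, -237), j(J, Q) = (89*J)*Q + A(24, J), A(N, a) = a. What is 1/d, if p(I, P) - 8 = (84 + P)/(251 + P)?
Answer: -14/47989171 ≈ -2.9173e-7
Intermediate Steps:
p(I, P) = 8 + (84 + P)/(251 + P)
j(J, Q) = J + 89*J*Q (j(J, Q) = (89*J)*Q + J = 89*J*Q + J = J + 89*J*Q)
d = -47989171/14 (d = (-23*1894 - 97*(1 + 89*392)) + (2092 + 9*(-237))/(251 - 237) = (-43562 - 97*(1 + 34888)) + (2092 - 2133)/14 = (-43562 - 97*34889) + (1/14)*(-41) = (-43562 - 3384233) - 41/14 = -3427795 - 41/14 = -47989171/14 ≈ -3.4278e+6)
1/d = 1/(-47989171/14) = -14/47989171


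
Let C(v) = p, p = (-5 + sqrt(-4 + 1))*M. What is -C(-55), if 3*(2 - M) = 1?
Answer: 25/3 - 5*I*sqrt(3)/3 ≈ 8.3333 - 2.8868*I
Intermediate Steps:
M = 5/3 (M = 2 - 1/3*1 = 2 - 1/3 = 5/3 ≈ 1.6667)
p = -25/3 + 5*I*sqrt(3)/3 (p = (-5 + sqrt(-4 + 1))*(5/3) = (-5 + sqrt(-3))*(5/3) = (-5 + I*sqrt(3))*(5/3) = -25/3 + 5*I*sqrt(3)/3 ≈ -8.3333 + 2.8868*I)
C(v) = -25/3 + 5*I*sqrt(3)/3
-C(-55) = -(-25/3 + 5*I*sqrt(3)/3) = 25/3 - 5*I*sqrt(3)/3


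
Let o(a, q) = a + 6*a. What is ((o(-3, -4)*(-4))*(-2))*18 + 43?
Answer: -2981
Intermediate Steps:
o(a, q) = 7*a
((o(-3, -4)*(-4))*(-2))*18 + 43 = (((7*(-3))*(-4))*(-2))*18 + 43 = (-21*(-4)*(-2))*18 + 43 = (84*(-2))*18 + 43 = -168*18 + 43 = -3024 + 43 = -2981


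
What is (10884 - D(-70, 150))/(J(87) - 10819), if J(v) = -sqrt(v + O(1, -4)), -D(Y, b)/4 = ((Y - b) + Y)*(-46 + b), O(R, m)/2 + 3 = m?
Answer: 296862541/29262672 - 27439*sqrt(73)/29262672 ≈ 10.137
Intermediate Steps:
O(R, m) = -6 + 2*m
D(Y, b) = -4*(-46 + b)*(-b + 2*Y) (D(Y, b) = -4*((Y - b) + Y)*(-46 + b) = -4*(-b + 2*Y)*(-46 + b) = -4*(-46 + b)*(-b + 2*Y))
J(v) = -sqrt(-14 + v) (J(v) = -sqrt(v + (-6 + 2*(-4))) = -sqrt(v + (-6 - 8)) = -sqrt(v - 14) = -sqrt(-14 + v))
(10884 - D(-70, 150))/(J(87) - 10819) = (10884 - (-184*150 + 4*150**2 + 368*(-70) - 8*(-70)*150))/(-sqrt(-14 + 87) - 10819) = (10884 - (-27600 + 4*22500 - 25760 + 84000))/(-sqrt(73) - 10819) = (10884 - (-27600 + 90000 - 25760 + 84000))/(-10819 - sqrt(73)) = (10884 - 1*120640)/(-10819 - sqrt(73)) = (10884 - 120640)/(-10819 - sqrt(73)) = -109756/(-10819 - sqrt(73))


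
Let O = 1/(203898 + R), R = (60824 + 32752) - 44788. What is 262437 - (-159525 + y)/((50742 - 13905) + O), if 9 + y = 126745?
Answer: 2442822842125225/9308194183 ≈ 2.6244e+5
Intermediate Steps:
y = 126736 (y = -9 + 126745 = 126736)
R = 48788 (R = 93576 - 44788 = 48788)
O = 1/252686 (O = 1/(203898 + 48788) = 1/252686 ≈ 3.9575e-6)
262437 - (-159525 + y)/((50742 - 13905) + O) = 262437 - (-159525 + 126736)/((50742 - 13905) + 1/252686) = 262437 - (-32789)/(36837 + 1/252686) = 262437 - (-32789)/9308194183/252686 = 262437 - (-32789)*252686/9308194183 = 262437 - 1*(-8285321254/9308194183) = 262437 + 8285321254/9308194183 = 2442822842125225/9308194183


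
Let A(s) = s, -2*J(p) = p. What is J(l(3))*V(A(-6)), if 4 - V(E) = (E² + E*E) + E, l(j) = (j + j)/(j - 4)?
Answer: -186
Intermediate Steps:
l(j) = 2*j/(-4 + j) (l(j) = (2*j)/(-4 + j) = 2*j/(-4 + j))
J(p) = -p/2
V(E) = 4 - E - 2*E² (V(E) = 4 - ((E² + E*E) + E) = 4 - ((E² + E²) + E) = 4 - (2*E² + E) = 4 - (E + 2*E²) = 4 + (-E - 2*E²) = 4 - E - 2*E²)
J(l(3))*V(A(-6)) = (-3/(-4 + 3))*(4 - 1*(-6) - 2*(-6)²) = (-3/(-1))*(4 + 6 - 2*36) = (-3*(-1))*(4 + 6 - 72) = -½*(-6)*(-62) = 3*(-62) = -186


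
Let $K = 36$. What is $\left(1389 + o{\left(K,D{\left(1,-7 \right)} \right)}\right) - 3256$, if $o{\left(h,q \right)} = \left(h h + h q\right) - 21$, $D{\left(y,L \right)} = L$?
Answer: $-844$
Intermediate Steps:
$o{\left(h,q \right)} = -21 + h^{2} + h q$ ($o{\left(h,q \right)} = \left(h^{2} + h q\right) - 21 = -21 + h^{2} + h q$)
$\left(1389 + o{\left(K,D{\left(1,-7 \right)} \right)}\right) - 3256 = \left(1389 + \left(-21 + 36^{2} + 36 \left(-7\right)\right)\right) - 3256 = \left(1389 - -1023\right) - 3256 = \left(1389 + 1023\right) - 3256 = 2412 - 3256 = -844$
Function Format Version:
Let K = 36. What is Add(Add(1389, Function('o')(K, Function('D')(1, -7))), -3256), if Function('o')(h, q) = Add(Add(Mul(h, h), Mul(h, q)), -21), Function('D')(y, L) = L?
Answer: -844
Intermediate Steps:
Function('o')(h, q) = Add(-21, Pow(h, 2), Mul(h, q)) (Function('o')(h, q) = Add(Add(Pow(h, 2), Mul(h, q)), -21) = Add(-21, Pow(h, 2), Mul(h, q)))
Add(Add(1389, Function('o')(K, Function('D')(1, -7))), -3256) = Add(Add(1389, Add(-21, Pow(36, 2), Mul(36, -7))), -3256) = Add(Add(1389, Add(-21, 1296, -252)), -3256) = Add(Add(1389, 1023), -3256) = Add(2412, -3256) = -844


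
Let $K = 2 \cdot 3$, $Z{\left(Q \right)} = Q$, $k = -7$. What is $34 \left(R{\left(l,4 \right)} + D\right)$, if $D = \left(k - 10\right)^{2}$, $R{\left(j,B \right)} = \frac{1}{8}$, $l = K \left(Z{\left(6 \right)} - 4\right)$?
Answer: $\frac{39321}{4} \approx 9830.3$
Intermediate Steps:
$K = 6$
$l = 12$ ($l = 6 \left(6 - 4\right) = 6 \cdot 2 = 12$)
$R{\left(j,B \right)} = \frac{1}{8}$
$D = 289$ ($D = \left(-7 - 10\right)^{2} = \left(-17\right)^{2} = 289$)
$34 \left(R{\left(l,4 \right)} + D\right) = 34 \left(\frac{1}{8} + 289\right) = 34 \cdot \frac{2313}{8} = \frac{39321}{4}$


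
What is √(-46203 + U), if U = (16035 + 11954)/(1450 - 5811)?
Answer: 2*I*√4483803802/623 ≈ 214.96*I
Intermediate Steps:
U = -27989/4361 (U = 27989/(-4361) = 27989*(-1/4361) = -27989/4361 ≈ -6.4180)
√(-46203 + U) = √(-46203 - 27989/4361) = √(-201519272/4361) = 2*I*√4483803802/623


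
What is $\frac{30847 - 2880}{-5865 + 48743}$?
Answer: $\frac{27967}{42878} \approx 0.65225$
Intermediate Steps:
$\frac{30847 - 2880}{-5865 + 48743} = \frac{27967}{42878}$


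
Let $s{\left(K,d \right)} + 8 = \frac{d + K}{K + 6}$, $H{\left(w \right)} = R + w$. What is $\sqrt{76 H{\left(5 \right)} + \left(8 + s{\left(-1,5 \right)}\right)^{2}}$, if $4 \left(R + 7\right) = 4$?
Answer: $\frac{2 i \sqrt{471}}{5} \approx 8.681 i$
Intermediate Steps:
$R = -6$ ($R = -7 + \frac{1}{4} \cdot 4 = -7 + 1 = -6$)
$H{\left(w \right)} = -6 + w$
$s{\left(K,d \right)} = -8 + \frac{K + d}{6 + K}$ ($s{\left(K,d \right)} = -8 + \frac{d + K}{K + 6} = -8 + \frac{K + d}{6 + K}$)
$\sqrt{76 H{\left(5 \right)} + \left(8 + s{\left(-1,5 \right)}\right)^{2}} = \sqrt{76 \left(-6 + 5\right) + \left(8 + \frac{-48 + 5 - -7}{6 - 1}\right)^{2}} = \sqrt{76 \left(-1\right) + \left(8 + \frac{-48 + 5 + 7}{5}\right)^{2}} = \sqrt{-76 + \left(8 + \frac{1}{5} \left(-36\right)\right)^{2}} = \sqrt{-76 + \left(8 - \frac{36}{5}\right)^{2}} = \sqrt{-76 + \left(\frac{4}{5}\right)^{2}} = \sqrt{-76 + \frac{16}{25}} = \sqrt{- \frac{1884}{25}} = \frac{2 i \sqrt{471}}{5}$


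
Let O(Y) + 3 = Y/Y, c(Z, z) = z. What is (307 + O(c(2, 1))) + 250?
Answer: 555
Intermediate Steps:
O(Y) = -2 (O(Y) = -3 + Y/Y = -3 + 1 = -2)
(307 + O(c(2, 1))) + 250 = (307 - 2) + 250 = 305 + 250 = 555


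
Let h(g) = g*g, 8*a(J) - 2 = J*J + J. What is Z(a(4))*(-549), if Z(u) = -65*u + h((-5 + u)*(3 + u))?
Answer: 1598139/256 ≈ 6242.7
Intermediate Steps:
a(J) = 1/4 + J/8 + J**2/8 (a(J) = 1/4 + (J*J + J)/8 = 1/4 + (J**2 + J)/8 = 1/4 + (J + J**2)/8 = 1/4 + (J/8 + J**2/8) = 1/4 + J/8 + J**2/8)
h(g) = g**2
Z(u) = -65*u + (-5 + u)**2*(3 + u)**2 (Z(u) = -65*u + ((-5 + u)*(3 + u))**2 = -65*u + (-5 + u)**2*(3 + u)**2)
Z(a(4))*(-549) = ((15 - (1/4 + (1/8)*4 + (1/8)*4**2)**2 + 2*(1/4 + (1/8)*4 + (1/8)*4**2))**2 - 65*(1/4 + (1/8)*4 + (1/8)*4**2))*(-549) = ((15 - (1/4 + 1/2 + (1/8)*16)**2 + 2*(1/4 + 1/2 + (1/8)*16))**2 - 65*(1/4 + 1/2 + (1/8)*16))*(-549) = ((15 - (1/4 + 1/2 + 2)**2 + 2*(1/4 + 1/2 + 2))**2 - 65*(1/4 + 1/2 + 2))*(-549) = ((15 - (11/4)**2 + 2*(11/4))**2 - 65*11/4)*(-549) = ((15 - 1*121/16 + 11/2)**2 - 715/4)*(-549) = ((15 - 121/16 + 11/2)**2 - 715/4)*(-549) = ((207/16)**2 - 715/4)*(-549) = (42849/256 - 715/4)*(-549) = -2911/256*(-549) = 1598139/256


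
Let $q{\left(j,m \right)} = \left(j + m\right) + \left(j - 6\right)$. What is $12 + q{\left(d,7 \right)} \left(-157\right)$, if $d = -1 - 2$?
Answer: $797$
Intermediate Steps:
$d = -3$
$q{\left(j,m \right)} = -6 + m + 2 j$ ($q{\left(j,m \right)} = \left(j + m\right) + \left(-6 + j\right) = -6 + m + 2 j$)
$12 + q{\left(d,7 \right)} \left(-157\right) = 12 + \left(-6 + 7 + 2 \left(-3\right)\right) \left(-157\right) = 12 + \left(-6 + 7 - 6\right) \left(-157\right) = 12 - -785 = 12 + 785 = 797$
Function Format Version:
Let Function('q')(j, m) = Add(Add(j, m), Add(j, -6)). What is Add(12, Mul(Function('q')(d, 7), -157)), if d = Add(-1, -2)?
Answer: 797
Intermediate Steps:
d = -3
Function('q')(j, m) = Add(-6, m, Mul(2, j)) (Function('q')(j, m) = Add(Add(j, m), Add(-6, j)) = Add(-6, m, Mul(2, j)))
Add(12, Mul(Function('q')(d, 7), -157)) = Add(12, Mul(Add(-6, 7, Mul(2, -3)), -157)) = Add(12, Mul(Add(-6, 7, -6), -157)) = Add(12, Mul(-5, -157)) = Add(12, 785) = 797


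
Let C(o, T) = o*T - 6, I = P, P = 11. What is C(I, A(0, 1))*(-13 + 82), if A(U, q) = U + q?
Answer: 345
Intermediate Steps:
I = 11
C(o, T) = -6 + T*o (C(o, T) = T*o - 6 = -6 + T*o)
C(I, A(0, 1))*(-13 + 82) = (-6 + (0 + 1)*11)*(-13 + 82) = (-6 + 1*11)*69 = (-6 + 11)*69 = 5*69 = 345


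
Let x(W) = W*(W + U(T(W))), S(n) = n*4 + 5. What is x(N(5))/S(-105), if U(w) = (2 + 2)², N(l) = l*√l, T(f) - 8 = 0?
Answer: -25/83 - 16*√5/83 ≈ -0.73225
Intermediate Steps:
T(f) = 8 (T(f) = 8 + 0 = 8)
N(l) = l^(3/2)
U(w) = 16 (U(w) = 4² = 16)
S(n) = 5 + 4*n (S(n) = 4*n + 5 = 5 + 4*n)
x(W) = W*(16 + W) (x(W) = W*(W + 16) = W*(16 + W))
x(N(5))/S(-105) = (5^(3/2)*(16 + 5^(3/2)))/(5 + 4*(-105)) = ((5*√5)*(16 + 5*√5))/(5 - 420) = (5*√5*(16 + 5*√5))/(-415) = (5*√5*(16 + 5*√5))*(-1/415) = -√5*(16 + 5*√5)/83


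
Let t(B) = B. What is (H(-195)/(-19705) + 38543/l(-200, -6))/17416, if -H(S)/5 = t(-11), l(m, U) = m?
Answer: -151900163/13727291200 ≈ -0.011066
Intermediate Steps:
H(S) = 55 (H(S) = -5*(-11) = 55)
(H(-195)/(-19705) + 38543/l(-200, -6))/17416 = (55/(-19705) + 38543/(-200))/17416 = (55*(-1/19705) + 38543*(-1/200))*(1/17416) = (-11/3941 - 38543/200)*(1/17416) = -151900163/788200*1/17416 = -151900163/13727291200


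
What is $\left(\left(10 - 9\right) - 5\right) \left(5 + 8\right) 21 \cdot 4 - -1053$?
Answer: $-3315$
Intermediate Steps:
$\left(\left(10 - 9\right) - 5\right) \left(5 + 8\right) 21 \cdot 4 - -1053 = \left(1 - 5\right) 13 \cdot 21 \cdot 4 + 1053 = \left(-4\right) 13 \cdot 21 \cdot 4 + 1053 = \left(-52\right) 21 \cdot 4 + 1053 = \left(-1092\right) 4 + 1053 = -4368 + 1053 = -3315$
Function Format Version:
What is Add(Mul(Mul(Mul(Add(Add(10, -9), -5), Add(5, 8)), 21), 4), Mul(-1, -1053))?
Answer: -3315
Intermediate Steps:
Add(Mul(Mul(Mul(Add(Add(10, -9), -5), Add(5, 8)), 21), 4), Mul(-1, -1053)) = Add(Mul(Mul(Mul(Add(1, -5), 13), 21), 4), 1053) = Add(Mul(Mul(Mul(-4, 13), 21), 4), 1053) = Add(Mul(Mul(-52, 21), 4), 1053) = Add(Mul(-1092, 4), 1053) = Add(-4368, 1053) = -3315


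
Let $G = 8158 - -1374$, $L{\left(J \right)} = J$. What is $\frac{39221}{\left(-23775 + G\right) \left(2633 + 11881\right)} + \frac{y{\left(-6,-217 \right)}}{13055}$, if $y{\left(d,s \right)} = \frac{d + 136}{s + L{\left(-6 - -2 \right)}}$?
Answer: $- \frac{2154348331}{9175809451074} \approx -0.00023479$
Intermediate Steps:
$G = 9532$ ($G = 8158 + 1374 = 9532$)
$y{\left(d,s \right)} = \frac{136 + d}{-4 + s}$ ($y{\left(d,s \right)} = \frac{d + 136}{s - 4} = \frac{136 + d}{s + \left(-6 + 2\right)} = \frac{136 + d}{s - 4} = \frac{136 + d}{-4 + s}$)
$\frac{39221}{\left(-23775 + G\right) \left(2633 + 11881\right)} + \frac{y{\left(-6,-217 \right)}}{13055} = \frac{39221}{\left(-23775 + 9532\right) \left(2633 + 11881\right)} + \frac{\frac{1}{-4 - 217} \left(136 - 6\right)}{13055} = \frac{39221}{\left(-14243\right) 14514} + \frac{1}{-221} \cdot 130 \cdot \frac{1}{13055} = \frac{39221}{-206722902} + \left(- \frac{1}{221}\right) 130 \cdot \frac{1}{13055} = 39221 \left(- \frac{1}{206722902}\right) - \frac{2}{44387} = - \frac{39221}{206722902} - \frac{2}{44387} = - \frac{2154348331}{9175809451074}$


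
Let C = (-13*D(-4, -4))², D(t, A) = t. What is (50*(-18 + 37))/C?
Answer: 475/1352 ≈ 0.35133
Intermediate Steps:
C = 2704 (C = (-13*(-4))² = 52² = 2704)
(50*(-18 + 37))/C = (50*(-18 + 37))/2704 = (50*19)*(1/2704) = 950*(1/2704) = 475/1352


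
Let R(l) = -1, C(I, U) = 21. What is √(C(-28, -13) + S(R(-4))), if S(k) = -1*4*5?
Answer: 1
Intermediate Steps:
S(k) = -20 (S(k) = -4*5 = -20)
√(C(-28, -13) + S(R(-4))) = √(21 - 20) = √1 = 1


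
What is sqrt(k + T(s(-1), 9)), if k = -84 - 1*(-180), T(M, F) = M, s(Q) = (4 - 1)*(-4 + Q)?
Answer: 9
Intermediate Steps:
s(Q) = -12 + 3*Q (s(Q) = 3*(-4 + Q) = -12 + 3*Q)
k = 96 (k = -84 + 180 = 96)
sqrt(k + T(s(-1), 9)) = sqrt(96 + (-12 + 3*(-1))) = sqrt(96 + (-12 - 3)) = sqrt(96 - 15) = sqrt(81) = 9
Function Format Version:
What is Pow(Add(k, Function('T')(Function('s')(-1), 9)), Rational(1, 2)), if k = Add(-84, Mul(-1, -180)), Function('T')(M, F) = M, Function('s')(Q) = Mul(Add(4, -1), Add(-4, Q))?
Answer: 9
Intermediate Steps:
Function('s')(Q) = Add(-12, Mul(3, Q)) (Function('s')(Q) = Mul(3, Add(-4, Q)) = Add(-12, Mul(3, Q)))
k = 96 (k = Add(-84, 180) = 96)
Pow(Add(k, Function('T')(Function('s')(-1), 9)), Rational(1, 2)) = Pow(Add(96, Add(-12, Mul(3, -1))), Rational(1, 2)) = Pow(Add(96, Add(-12, -3)), Rational(1, 2)) = Pow(Add(96, -15), Rational(1, 2)) = Pow(81, Rational(1, 2)) = 9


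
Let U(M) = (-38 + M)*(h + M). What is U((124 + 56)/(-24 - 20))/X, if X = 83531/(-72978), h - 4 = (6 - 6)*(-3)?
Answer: -33788814/10107251 ≈ -3.3430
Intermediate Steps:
h = 4 (h = 4 + (6 - 6)*(-3) = 4 + 0*(-3) = 4 + 0 = 4)
U(M) = (-38 + M)*(4 + M)
X = -83531/72978 (X = 83531*(-1/72978) = -83531/72978 ≈ -1.1446)
U((124 + 56)/(-24 - 20))/X = (-152 + ((124 + 56)/(-24 - 20))² - 34*(124 + 56)/(-24 - 20))/(-83531/72978) = (-152 + (180/(-44))² - 6120/(-44))*(-72978/83531) = (-152 + (180*(-1/44))² - 6120*(-1)/44)*(-72978/83531) = (-152 + (-45/11)² - 34*(-45/11))*(-72978/83531) = (-152 + 2025/121 + 1530/11)*(-72978/83531) = (463/121)*(-72978/83531) = -33788814/10107251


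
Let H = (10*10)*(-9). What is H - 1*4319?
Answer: -5219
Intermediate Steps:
H = -900 (H = 100*(-9) = -900)
H - 1*4319 = -900 - 1*4319 = -900 - 4319 = -5219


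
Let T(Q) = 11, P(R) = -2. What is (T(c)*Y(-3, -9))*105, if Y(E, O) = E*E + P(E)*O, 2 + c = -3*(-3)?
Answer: 31185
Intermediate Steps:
c = 7 (c = -2 - 3*(-3) = -2 + 9 = 7)
Y(E, O) = E² - 2*O (Y(E, O) = E*E - 2*O = E² - 2*O)
(T(c)*Y(-3, -9))*105 = (11*((-3)² - 2*(-9)))*105 = (11*(9 + 18))*105 = (11*27)*105 = 297*105 = 31185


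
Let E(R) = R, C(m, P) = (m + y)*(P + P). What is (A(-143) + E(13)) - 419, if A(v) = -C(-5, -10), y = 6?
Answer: -386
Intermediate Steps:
C(m, P) = 2*P*(6 + m) (C(m, P) = (m + 6)*(P + P) = (6 + m)*(2*P) = 2*P*(6 + m))
A(v) = 20 (A(v) = -2*(-10)*(6 - 5) = -2*(-10) = -1*(-20) = 20)
(A(-143) + E(13)) - 419 = (20 + 13) - 419 = 33 - 419 = -386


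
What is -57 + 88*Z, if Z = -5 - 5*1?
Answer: -937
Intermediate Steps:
Z = -10 (Z = -5 - 5 = -10)
-57 + 88*Z = -57 + 88*(-10) = -57 - 880 = -937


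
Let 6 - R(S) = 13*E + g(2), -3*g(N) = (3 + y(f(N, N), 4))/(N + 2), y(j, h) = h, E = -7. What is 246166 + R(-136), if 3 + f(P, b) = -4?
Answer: 2955163/12 ≈ 2.4626e+5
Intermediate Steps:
f(P, b) = -7 (f(P, b) = -3 - 4 = -7)
g(N) = -7/(3*(2 + N)) (g(N) = -(3 + 4)/(3*(N + 2)) = -7/(3*(2 + N)))
R(S) = 1171/12 (R(S) = 6 - (13*(-7) - 7/(6 + 3*2)) = 6 - (-91 - 7/(6 + 6)) = 6 - (-91 - 7/12) = 6 - 1*(-1099/12) = 6 + 1099/12 = 1171/12)
246166 + R(-136) = 246166 + 1171/12 = 2955163/12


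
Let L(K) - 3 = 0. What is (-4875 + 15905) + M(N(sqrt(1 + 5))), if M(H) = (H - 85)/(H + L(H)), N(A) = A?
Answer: 10943 + 88*sqrt(6)/3 ≈ 11015.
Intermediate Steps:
L(K) = 3 (L(K) = 3 + 0 = 3)
M(H) = (-85 + H)/(3 + H) (M(H) = (H - 85)/(H + 3) = (-85 + H)/(3 + H))
(-4875 + 15905) + M(N(sqrt(1 + 5))) = (-4875 + 15905) + (-85 + sqrt(1 + 5))/(3 + sqrt(1 + 5)) = 11030 + (-85 + sqrt(6))/(3 + sqrt(6))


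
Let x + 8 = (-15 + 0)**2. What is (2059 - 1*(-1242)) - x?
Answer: 3084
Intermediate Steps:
x = 217 (x = -8 + (-15 + 0)**2 = -8 + (-15)**2 = -8 + 225 = 217)
(2059 - 1*(-1242)) - x = (2059 - 1*(-1242)) - 1*217 = (2059 + 1242) - 217 = 3301 - 217 = 3084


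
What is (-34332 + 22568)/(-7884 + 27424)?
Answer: -2941/4885 ≈ -0.60205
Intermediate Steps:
(-34332 + 22568)/(-7884 + 27424) = -11764/19540 = -11764*1/19540 = -2941/4885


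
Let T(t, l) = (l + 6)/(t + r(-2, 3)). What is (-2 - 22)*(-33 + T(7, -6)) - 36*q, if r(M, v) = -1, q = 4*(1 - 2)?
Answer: 936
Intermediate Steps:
q = -4 (q = 4*(-1) = -4)
T(t, l) = (6 + l)/(-1 + t) (T(t, l) = (l + 6)/(t - 1) = (6 + l)/(-1 + t))
(-2 - 22)*(-33 + T(7, -6)) - 36*q = (-2 - 22)*(-33 + (6 - 6)/(-1 + 7)) - 36*(-4) = -24*(-33 + 0/6) + 144 = -24*(-33 + (⅙)*0) + 144 = -24*(-33 + 0) + 144 = -24*(-33) + 144 = 792 + 144 = 936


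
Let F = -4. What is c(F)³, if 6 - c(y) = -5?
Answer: 1331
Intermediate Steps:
c(y) = 11 (c(y) = 6 - 1*(-5) = 6 + 5 = 11)
c(F)³ = 11³ = 1331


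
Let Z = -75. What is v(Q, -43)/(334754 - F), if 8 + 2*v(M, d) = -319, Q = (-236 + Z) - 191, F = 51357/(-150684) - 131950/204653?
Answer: -19318015282/39552305364389 ≈ -0.00048842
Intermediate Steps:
F = -349346183/354458996 (F = 51357*(-1/150684) - 131950*1/204653 = -17119/50228 - 4550/7057 = -349346183/354458996 ≈ -0.98558)
Q = -502 (Q = (-236 - 75) - 191 = -311 - 191 = -502)
v(M, d) = -327/2 (v(M, d) = -4 + (½)*(-319) = -4 - 319/2 = -327/2)
v(Q, -43)/(334754 - F) = -327/(2*(334754 - 1*(-349346183/354458996))) = -327/(2*(334754 + 349346183/354458996)) = -327/(2*118656916093167/354458996) = -327/2*354458996/118656916093167 = -19318015282/39552305364389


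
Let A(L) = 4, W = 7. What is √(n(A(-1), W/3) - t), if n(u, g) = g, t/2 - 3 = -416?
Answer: √7455/3 ≈ 28.781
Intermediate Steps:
t = -826 (t = 6 + 2*(-416) = 6 - 832 = -826)
√(n(A(-1), W/3) - t) = √(7/3 - 1*(-826)) = √(7*(⅓) + 826) = √(7/3 + 826) = √(2485/3) = √7455/3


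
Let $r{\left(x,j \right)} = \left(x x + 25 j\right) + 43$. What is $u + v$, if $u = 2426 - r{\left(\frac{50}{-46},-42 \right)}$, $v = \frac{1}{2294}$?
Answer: $\frac{4164601537}{1213526} \approx 3431.8$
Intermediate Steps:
$v = \frac{1}{2294} \approx 0.00043592$
$r{\left(x,j \right)} = 43 + x^{2} + 25 j$ ($r{\left(x,j \right)} = \left(x^{2} + 25 j\right) + 43 = 43 + x^{2} + 25 j$)
$u = \frac{1815432}{529}$ ($u = 2426 - \left(43 + \left(\frac{50}{-46}\right)^{2} + 25 \left(-42\right)\right) = 2426 - \left(43 + \left(50 \left(- \frac{1}{46}\right)\right)^{2} - 1050\right) = 2426 - \left(43 + \left(- \frac{25}{23}\right)^{2} - 1050\right) = 2426 - \left(43 + \frac{625}{529} - 1050\right) = 2426 - - \frac{532078}{529} = 2426 + \frac{532078}{529} = \frac{1815432}{529} \approx 3431.8$)
$u + v = \frac{1815432}{529} + \frac{1}{2294} = \frac{4164601537}{1213526}$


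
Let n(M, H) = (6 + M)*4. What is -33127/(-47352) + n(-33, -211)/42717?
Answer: 469990681/674245128 ≈ 0.69706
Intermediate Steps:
n(M, H) = 24 + 4*M
-33127/(-47352) + n(-33, -211)/42717 = -33127/(-47352) + (24 + 4*(-33))/42717 = -33127*(-1/47352) + (24 - 132)*(1/42717) = 33127/47352 - 108*1/42717 = 33127/47352 - 36/14239 = 469990681/674245128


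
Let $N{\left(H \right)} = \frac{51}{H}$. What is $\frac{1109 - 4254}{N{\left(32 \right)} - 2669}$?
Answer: $\frac{5920}{5021} \approx 1.179$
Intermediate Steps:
$\frac{1109 - 4254}{N{\left(32 \right)} - 2669} = \frac{1109 - 4254}{\frac{51}{32} - 2669} = - \frac{3145}{51 \cdot \frac{1}{32} - 2669} = - \frac{3145}{\frac{51}{32} - 2669} = - \frac{3145}{- \frac{85357}{32}} = \left(-3145\right) \left(- \frac{32}{85357}\right) = \frac{5920}{5021}$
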